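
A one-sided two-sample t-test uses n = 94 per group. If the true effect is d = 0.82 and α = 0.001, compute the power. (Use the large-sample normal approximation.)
Power ≈ 0.99

Power calculation (two-sample t-test, normal approximation):
z_β = d · √(n/2) - z_α
z_β = 0.82 · √(94/2) - 3.090
z_β = 0.82 · 6.856 - 3.090
z_β = 2.531

Power = Φ(z_β) = Φ(2.531) ≈ 0.994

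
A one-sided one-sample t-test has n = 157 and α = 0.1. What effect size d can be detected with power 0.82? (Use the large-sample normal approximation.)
d ≈ 0.18

Minimum detectable effect (one-sample t-test, normal approximation):
d = (z_α + z_β) / √n
d = (1.282 + 0.915) / √157
d = 2.197 / 12.530
d ≈ 0.18

By Cohen's convention (0.2 small / 0.5 medium / 0.8 large): very small effect.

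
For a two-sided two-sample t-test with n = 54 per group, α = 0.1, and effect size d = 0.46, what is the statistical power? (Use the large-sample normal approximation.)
Power ≈ 0.77

Power calculation (two-sample t-test, normal approximation):
z_β = d · √(n/2) - z_{α/2}
z_β = 0.46 · √(54/2) - 1.645
z_β = 0.46 · 5.196 - 1.645
z_β = 0.745

Power = Φ(z_β) = Φ(0.745) ≈ 0.772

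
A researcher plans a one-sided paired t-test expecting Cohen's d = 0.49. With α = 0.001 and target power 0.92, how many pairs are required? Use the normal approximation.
n = 85 pairs

Sample size formula (paired t-test, normal approximation):
n = ((z_α + z_β) / d)²

z_α = 3.090 (for α = 0.001, one-sided)
z_β = 1.405 (for power = 0.92)
d = 0.49

n = ((3.090 + 1.405) / 0.49)²
n = (9.173)²
n ≈ 84.14
Round up to the next whole number: n = 85 pairs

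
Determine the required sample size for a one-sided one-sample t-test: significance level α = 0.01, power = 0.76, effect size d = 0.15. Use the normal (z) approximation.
n = 409

Sample size formula (one-sample t-test, normal approximation):
n = ((z_α + z_β) / d)²

z_α = 2.326 (for α = 0.01, one-sided)
z_β = 0.706 (for power = 0.76)
d = 0.15

n = ((2.326 + 0.706) / 0.15)²
n = (20.213)²
n ≈ 408.57
Round up to the next whole number: n = 409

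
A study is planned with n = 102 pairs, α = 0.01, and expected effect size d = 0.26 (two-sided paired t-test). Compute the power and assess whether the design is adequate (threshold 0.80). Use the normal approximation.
Power ≈ 0.52; the study is underpowered (power < 0.80)

Power calculation (paired t-test, normal approximation):
z_β = d · √n - z_{α/2}
z_β = 0.26 · √102 - 2.576
z_β = 0.26 · 10.100 - 2.576
z_β = 0.050

Power = Φ(z_β) = Φ(0.050) ≈ 0.520

Effect size d = 0.26 is small by Cohen's convention (0.2/0.5/0.8).

Threshold: power ≥ 0.80 is conventionally adequate.
Power ≈ 0.52 → the study is underpowered (power < 0.80).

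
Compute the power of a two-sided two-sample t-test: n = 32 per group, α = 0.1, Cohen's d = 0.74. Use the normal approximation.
Power ≈ 0.91

Power calculation (two-sample t-test, normal approximation):
z_β = d · √(n/2) - z_{α/2}
z_β = 0.74 · √(32/2) - 1.645
z_β = 0.74 · 4.000 - 1.645
z_β = 1.315

Power = Φ(z_β) = Φ(1.315) ≈ 0.906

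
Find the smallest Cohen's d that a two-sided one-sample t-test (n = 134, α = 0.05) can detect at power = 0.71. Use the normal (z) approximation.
d ≈ 0.22

Minimum detectable effect (one-sample t-test, normal approximation):
d = (z_{α/2} + z_β) / √n
d = (1.960 + 0.553) / √134
d = 2.513 / 11.576
d ≈ 0.22

By Cohen's convention (0.2 small / 0.5 medium / 0.8 large): small effect.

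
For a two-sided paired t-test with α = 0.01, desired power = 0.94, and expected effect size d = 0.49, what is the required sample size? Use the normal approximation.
n = 72 pairs

Sample size formula (paired t-test, normal approximation):
n = ((z_{α/2} + z_β) / d)²

z_{α/2} = 2.576 (for α = 0.01, two-sided)
z_β = 1.555 (for power = 0.94)
d = 0.49

n = ((2.576 + 1.555) / 0.49)²
n = (8.431)²
n ≈ 71.08
Round up to the next whole number: n = 72 pairs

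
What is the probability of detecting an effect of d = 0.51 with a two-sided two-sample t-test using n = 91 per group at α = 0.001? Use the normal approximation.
Power ≈ 0.56

Power calculation (two-sample t-test, normal approximation):
z_β = d · √(n/2) - z_{α/2}
z_β = 0.51 · √(91/2) - 3.291
z_β = 0.51 · 6.745 - 3.291
z_β = 0.150

Power = Φ(z_β) = Φ(0.150) ≈ 0.559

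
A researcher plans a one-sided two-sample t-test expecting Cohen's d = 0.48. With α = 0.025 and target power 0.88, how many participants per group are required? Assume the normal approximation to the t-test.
n = 86 per group

Sample size formula (two-sample t-test, normal approximation):
n = 2 · ((z_α + z_β) / d)²

z_α = 1.960 (for α = 0.025, one-sided)
z_β = 1.175 (for power = 0.88)
d = 0.48

n = 2 · ((1.960 + 1.175) / 0.48)²
n = 2 · (6.531)²
n ≈ 85.31
Round up to the next whole number: n = 86 per group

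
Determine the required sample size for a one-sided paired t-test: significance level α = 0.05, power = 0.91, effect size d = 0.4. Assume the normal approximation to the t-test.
n = 56 pairs

Sample size formula (paired t-test, normal approximation):
n = ((z_α + z_β) / d)²

z_α = 1.645 (for α = 0.05, one-sided)
z_β = 1.341 (for power = 0.91)
d = 0.4

n = ((1.645 + 1.341) / 0.4)²
n = (7.465)²
n ≈ 55.73
Round up to the next whole number: n = 56 pairs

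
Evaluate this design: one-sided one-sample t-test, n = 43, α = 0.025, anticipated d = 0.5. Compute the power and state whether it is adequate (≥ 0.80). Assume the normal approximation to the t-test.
Power ≈ 0.91; the study is adequately powered (power ≥ 0.80)

Power calculation (one-sample t-test, normal approximation):
z_β = d · √n - z_α
z_β = 0.5 · √43 - 1.960
z_β = 0.5 · 6.557 - 1.960
z_β = 1.319

Power = Φ(z_β) = Φ(1.319) ≈ 0.906

Effect size d = 0.5 is medium by Cohen's convention (0.2/0.5/0.8).

Threshold: power ≥ 0.80 is conventionally adequate.
Power ≈ 0.91 → the study is adequately powered (power ≥ 0.80).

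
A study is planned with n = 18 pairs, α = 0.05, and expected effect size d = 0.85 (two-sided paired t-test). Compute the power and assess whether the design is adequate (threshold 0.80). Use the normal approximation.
Power ≈ 0.95; the study is adequately powered (power ≥ 0.80)

Power calculation (paired t-test, normal approximation):
z_β = d · √n - z_{α/2}
z_β = 0.85 · √18 - 1.960
z_β = 0.85 · 4.243 - 1.960
z_β = 1.646

Power = Φ(z_β) = Φ(1.646) ≈ 0.950

Effect size d = 0.85 is large by Cohen's convention (0.2/0.5/0.8).

Threshold: power ≥ 0.80 is conventionally adequate.
Power ≈ 0.95 → the study is adequately powered (power ≥ 0.80).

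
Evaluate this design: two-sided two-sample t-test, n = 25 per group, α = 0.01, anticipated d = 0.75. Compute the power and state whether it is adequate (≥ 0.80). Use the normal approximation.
Power ≈ 0.53; the study is underpowered (power < 0.80)

Power calculation (two-sample t-test, normal approximation):
z_β = d · √(n/2) - z_{α/2}
z_β = 0.75 · √(25/2) - 2.576
z_β = 0.75 · 3.536 - 2.576
z_β = 0.076

Power = Φ(z_β) = Φ(0.076) ≈ 0.530

Effect size d = 0.75 is medium by Cohen's convention (0.2/0.5/0.8).

Threshold: power ≥ 0.80 is conventionally adequate.
Power ≈ 0.53 → the study is underpowered (power < 0.80).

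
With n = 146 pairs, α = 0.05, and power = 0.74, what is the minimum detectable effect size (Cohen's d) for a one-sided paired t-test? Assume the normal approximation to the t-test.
d ≈ 0.19

Minimum detectable effect (paired t-test, normal approximation):
d = (z_α + z_β) / √n
d = (1.645 + 0.643) / √146
d = 2.288 / 12.083
d ≈ 0.19

By Cohen's convention (0.2 small / 0.5 medium / 0.8 large): very small effect.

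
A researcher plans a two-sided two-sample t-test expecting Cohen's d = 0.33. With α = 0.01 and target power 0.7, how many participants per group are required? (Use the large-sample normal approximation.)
n = 177 per group

Sample size formula (two-sample t-test, normal approximation):
n = 2 · ((z_{α/2} + z_β) / d)²

z_{α/2} = 2.576 (for α = 0.01, two-sided)
z_β = 0.524 (for power = 0.7)
d = 0.33

n = 2 · ((2.576 + 0.524) / 0.33)²
n = 2 · (9.394)²
n ≈ 176.49
Round up to the next whole number: n = 177 per group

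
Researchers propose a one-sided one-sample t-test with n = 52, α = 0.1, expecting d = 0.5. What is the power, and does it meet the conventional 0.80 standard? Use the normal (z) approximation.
Power ≈ 0.99; the study is adequately powered (power ≥ 0.80)

Power calculation (one-sample t-test, normal approximation):
z_β = d · √n - z_α
z_β = 0.5 · √52 - 1.282
z_β = 0.5 · 7.211 - 1.282
z_β = 2.324

Power = Φ(z_β) = Φ(2.324) ≈ 0.990

Effect size d = 0.5 is medium by Cohen's convention (0.2/0.5/0.8).

Threshold: power ≥ 0.80 is conventionally adequate.
Power ≈ 0.99 → the study is adequately powered (power ≥ 0.80).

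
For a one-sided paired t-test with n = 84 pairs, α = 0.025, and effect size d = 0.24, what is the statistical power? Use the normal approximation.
Power ≈ 0.59

Power calculation (paired t-test, normal approximation):
z_β = d · √n - z_α
z_β = 0.24 · √84 - 1.960
z_β = 0.24 · 9.165 - 1.960
z_β = 0.240

Power = Φ(z_β) = Φ(0.240) ≈ 0.595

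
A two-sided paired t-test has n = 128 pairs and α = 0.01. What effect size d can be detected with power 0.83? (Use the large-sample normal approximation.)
d ≈ 0.31

Minimum detectable effect (paired t-test, normal approximation):
d = (z_{α/2} + z_β) / √n
d = (2.576 + 0.954) / √128
d = 3.530 / 11.314
d ≈ 0.31

By Cohen's convention (0.2 small / 0.5 medium / 0.8 large): small effect.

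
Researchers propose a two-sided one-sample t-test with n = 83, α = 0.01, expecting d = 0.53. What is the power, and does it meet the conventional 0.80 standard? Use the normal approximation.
Power ≈ 0.99; the study is adequately powered (power ≥ 0.80)

Power calculation (one-sample t-test, normal approximation):
z_β = d · √n - z_{α/2}
z_β = 0.53 · √83 - 2.576
z_β = 0.53 · 9.110 - 2.576
z_β = 2.253

Power = Φ(z_β) = Φ(2.253) ≈ 0.988

Effect size d = 0.53 is medium by Cohen's convention (0.2/0.5/0.8).

Threshold: power ≥ 0.80 is conventionally adequate.
Power ≈ 0.99 → the study is adequately powered (power ≥ 0.80).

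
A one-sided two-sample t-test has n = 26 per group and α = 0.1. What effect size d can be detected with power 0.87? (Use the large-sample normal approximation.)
d ≈ 0.67

Minimum detectable effect (two-sample t-test, normal approximation):
d = (z_α + z_β) / √(n/2)
d = (1.282 + 1.126) / √(26/2)
d = 2.408 / 3.606
d ≈ 0.67

By Cohen's convention (0.2 small / 0.5 medium / 0.8 large): medium effect.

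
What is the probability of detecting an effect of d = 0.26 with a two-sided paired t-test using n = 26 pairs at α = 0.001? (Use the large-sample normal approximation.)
Power ≈ 0.02

Power calculation (paired t-test, normal approximation):
z_β = d · √n - z_{α/2}
z_β = 0.26 · √26 - 3.291
z_β = 0.26 · 5.099 - 3.291
z_β = -1.965

Power = Φ(z_β) = Φ(-1.965) ≈ 0.025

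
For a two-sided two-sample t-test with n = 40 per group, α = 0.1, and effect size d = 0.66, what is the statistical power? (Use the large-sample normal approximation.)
Power ≈ 0.90

Power calculation (two-sample t-test, normal approximation):
z_β = d · √(n/2) - z_{α/2}
z_β = 0.66 · √(40/2) - 1.645
z_β = 0.66 · 4.472 - 1.645
z_β = 1.307

Power = Φ(z_β) = Φ(1.307) ≈ 0.904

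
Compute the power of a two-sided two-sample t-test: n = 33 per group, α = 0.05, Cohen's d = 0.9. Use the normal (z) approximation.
Power ≈ 0.96

Power calculation (two-sample t-test, normal approximation):
z_β = d · √(n/2) - z_{α/2}
z_β = 0.9 · √(33/2) - 1.960
z_β = 0.9 · 4.062 - 1.960
z_β = 1.696

Power = Φ(z_β) = Φ(1.696) ≈ 0.955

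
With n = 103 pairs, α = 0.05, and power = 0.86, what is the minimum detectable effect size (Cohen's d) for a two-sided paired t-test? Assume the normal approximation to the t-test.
d ≈ 0.30

Minimum detectable effect (paired t-test, normal approximation):
d = (z_{α/2} + z_β) / √n
d = (1.960 + 1.080) / √103
d = 3.040 / 10.149
d ≈ 0.30

By Cohen's convention (0.2 small / 0.5 medium / 0.8 large): small effect.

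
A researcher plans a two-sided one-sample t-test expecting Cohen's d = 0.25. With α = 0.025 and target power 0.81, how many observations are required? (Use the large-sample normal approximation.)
n = 156

Sample size formula (one-sample t-test, normal approximation):
n = ((z_{α/2} + z_β) / d)²

z_{α/2} = 2.241 (for α = 0.025, two-sided)
z_β = 0.878 (for power = 0.81)
d = 0.25

n = ((2.241 + 0.878) / 0.25)²
n = (12.476)²
n ≈ 155.65
Round up to the next whole number: n = 156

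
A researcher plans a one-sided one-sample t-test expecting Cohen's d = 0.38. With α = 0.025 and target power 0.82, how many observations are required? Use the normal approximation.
n = 58

Sample size formula (one-sample t-test, normal approximation):
n = ((z_α + z_β) / d)²

z_α = 1.960 (for α = 0.025, one-sided)
z_β = 0.915 (for power = 0.82)
d = 0.38

n = ((1.960 + 0.915) / 0.38)²
n = (7.566)²
n ≈ 57.24
Round up to the next whole number: n = 58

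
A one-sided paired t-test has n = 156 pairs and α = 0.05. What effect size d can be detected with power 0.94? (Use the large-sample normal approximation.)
d ≈ 0.26

Minimum detectable effect (paired t-test, normal approximation):
d = (z_α + z_β) / √n
d = (1.645 + 1.555) / √156
d = 3.200 / 12.490
d ≈ 0.26

By Cohen's convention (0.2 small / 0.5 medium / 0.8 large): small effect.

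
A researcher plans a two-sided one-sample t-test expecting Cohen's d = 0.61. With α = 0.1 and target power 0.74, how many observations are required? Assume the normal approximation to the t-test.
n = 15

Sample size formula (one-sample t-test, normal approximation):
n = ((z_{α/2} + z_β) / d)²

z_{α/2} = 1.645 (for α = 0.1, two-sided)
z_β = 0.643 (for power = 0.74)
d = 0.61

n = ((1.645 + 0.643) / 0.61)²
n = (3.751)²
n ≈ 14.07
Round up to the next whole number: n = 15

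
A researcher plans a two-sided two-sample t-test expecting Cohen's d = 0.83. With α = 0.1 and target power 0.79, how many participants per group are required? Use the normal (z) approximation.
n = 18 per group

Sample size formula (two-sample t-test, normal approximation):
n = 2 · ((z_{α/2} + z_β) / d)²

z_{α/2} = 1.645 (for α = 0.1, two-sided)
z_β = 0.806 (for power = 0.79)
d = 0.83

n = 2 · ((1.645 + 0.806) / 0.83)²
n = 2 · (2.953)²
n ≈ 17.44
Round up to the next whole number: n = 18 per group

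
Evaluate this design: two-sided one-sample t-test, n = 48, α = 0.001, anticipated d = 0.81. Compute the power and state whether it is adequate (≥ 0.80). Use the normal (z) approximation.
Power ≈ 0.99; the study is adequately powered (power ≥ 0.80)

Power calculation (one-sample t-test, normal approximation):
z_β = d · √n - z_{α/2}
z_β = 0.81 · √48 - 3.291
z_β = 0.81 · 6.928 - 3.291
z_β = 2.321

Power = Φ(z_β) = Φ(2.321) ≈ 0.990

Effect size d = 0.81 is large by Cohen's convention (0.2/0.5/0.8).

Threshold: power ≥ 0.80 is conventionally adequate.
Power ≈ 0.99 → the study is adequately powered (power ≥ 0.80).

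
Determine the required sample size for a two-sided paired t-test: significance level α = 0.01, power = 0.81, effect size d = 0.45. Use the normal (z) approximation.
n = 59 pairs

Sample size formula (paired t-test, normal approximation):
n = ((z_{α/2} + z_β) / d)²

z_{α/2} = 2.576 (for α = 0.01, two-sided)
z_β = 0.878 (for power = 0.81)
d = 0.45

n = ((2.576 + 0.878) / 0.45)²
n = (7.676)²
n ≈ 58.92
Round up to the next whole number: n = 59 pairs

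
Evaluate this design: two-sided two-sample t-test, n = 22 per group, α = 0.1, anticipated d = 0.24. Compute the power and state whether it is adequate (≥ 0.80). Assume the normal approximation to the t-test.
Power ≈ 0.20; the study is underpowered (power < 0.80)

Power calculation (two-sample t-test, normal approximation):
z_β = d · √(n/2) - z_{α/2}
z_β = 0.24 · √(22/2) - 1.645
z_β = 0.24 · 3.317 - 1.645
z_β = -0.849

Power = Φ(z_β) = Φ(-0.849) ≈ 0.198

Effect size d = 0.24 is small by Cohen's convention (0.2/0.5/0.8).

Threshold: power ≥ 0.80 is conventionally adequate.
Power ≈ 0.20 → the study is underpowered (power < 0.80).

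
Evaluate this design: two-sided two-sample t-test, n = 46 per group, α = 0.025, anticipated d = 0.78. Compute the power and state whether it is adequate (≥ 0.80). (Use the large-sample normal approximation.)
Power ≈ 0.93; the study is adequately powered (power ≥ 0.80)

Power calculation (two-sample t-test, normal approximation):
z_β = d · √(n/2) - z_{α/2}
z_β = 0.78 · √(46/2) - 2.241
z_β = 0.78 · 4.796 - 2.241
z_β = 1.499

Power = Φ(z_β) = Φ(1.499) ≈ 0.933

Effect size d = 0.78 is medium by Cohen's convention (0.2/0.5/0.8).

Threshold: power ≥ 0.80 is conventionally adequate.
Power ≈ 0.93 → the study is adequately powered (power ≥ 0.80).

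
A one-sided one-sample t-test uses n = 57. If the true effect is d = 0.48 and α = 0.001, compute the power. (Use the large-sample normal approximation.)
Power ≈ 0.70

Power calculation (one-sample t-test, normal approximation):
z_β = d · √n - z_α
z_β = 0.48 · √57 - 3.090
z_β = 0.48 · 7.550 - 3.090
z_β = 0.534

Power = Φ(z_β) = Φ(0.534) ≈ 0.703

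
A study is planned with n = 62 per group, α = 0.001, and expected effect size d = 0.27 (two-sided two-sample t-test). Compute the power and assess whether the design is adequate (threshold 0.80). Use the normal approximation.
Power ≈ 0.04; the study is underpowered (power < 0.80)

Power calculation (two-sample t-test, normal approximation):
z_β = d · √(n/2) - z_{α/2}
z_β = 0.27 · √(62/2) - 3.291
z_β = 0.27 · 5.568 - 3.291
z_β = -1.787

Power = Φ(z_β) = Φ(-1.787) ≈ 0.037

Effect size d = 0.27 is small by Cohen's convention (0.2/0.5/0.8).

Threshold: power ≥ 0.80 is conventionally adequate.
Power ≈ 0.04 → the study is underpowered (power < 0.80).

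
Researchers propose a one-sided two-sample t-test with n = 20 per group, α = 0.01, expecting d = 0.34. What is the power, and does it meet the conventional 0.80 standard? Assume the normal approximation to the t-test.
Power ≈ 0.11; the study is underpowered (power < 0.80)

Power calculation (two-sample t-test, normal approximation):
z_β = d · √(n/2) - z_α
z_β = 0.34 · √(20/2) - 2.326
z_β = 0.34 · 3.162 - 2.326
z_β = -1.251

Power = Φ(z_β) = Φ(-1.251) ≈ 0.105

Effect size d = 0.34 is small by Cohen's convention (0.2/0.5/0.8).

Threshold: power ≥ 0.80 is conventionally adequate.
Power ≈ 0.11 → the study is underpowered (power < 0.80).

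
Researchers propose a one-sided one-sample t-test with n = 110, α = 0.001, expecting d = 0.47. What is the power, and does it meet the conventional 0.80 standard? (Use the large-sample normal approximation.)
Power ≈ 0.97; the study is adequately powered (power ≥ 0.80)

Power calculation (one-sample t-test, normal approximation):
z_β = d · √n - z_α
z_β = 0.47 · √110 - 3.090
z_β = 0.47 · 10.488 - 3.090
z_β = 1.839

Power = Φ(z_β) = Φ(1.839) ≈ 0.967

Effect size d = 0.47 is small by Cohen's convention (0.2/0.5/0.8).

Threshold: power ≥ 0.80 is conventionally adequate.
Power ≈ 0.97 → the study is adequately powered (power ≥ 0.80).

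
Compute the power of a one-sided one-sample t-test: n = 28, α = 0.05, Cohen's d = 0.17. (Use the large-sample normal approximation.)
Power ≈ 0.23

Power calculation (one-sample t-test, normal approximation):
z_β = d · √n - z_α
z_β = 0.17 · √28 - 1.645
z_β = 0.17 · 5.292 - 1.645
z_β = -0.745

Power = Φ(z_β) = Φ(-0.745) ≈ 0.228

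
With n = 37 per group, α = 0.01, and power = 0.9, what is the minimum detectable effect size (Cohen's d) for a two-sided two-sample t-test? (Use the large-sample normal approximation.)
d ≈ 0.90

Minimum detectable effect (two-sample t-test, normal approximation):
d = (z_{α/2} + z_β) / √(n/2)
d = (2.576 + 1.282) / √(37/2)
d = 3.857 / 4.301
d ≈ 0.90

By Cohen's convention (0.2 small / 0.5 medium / 0.8 large): large effect.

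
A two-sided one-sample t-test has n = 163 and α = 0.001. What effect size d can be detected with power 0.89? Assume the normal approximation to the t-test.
d ≈ 0.35

Minimum detectable effect (one-sample t-test, normal approximation):
d = (z_{α/2} + z_β) / √n
d = (3.291 + 1.227) / √163
d = 4.517 / 12.767
d ≈ 0.35

By Cohen's convention (0.2 small / 0.5 medium / 0.8 large): small effect.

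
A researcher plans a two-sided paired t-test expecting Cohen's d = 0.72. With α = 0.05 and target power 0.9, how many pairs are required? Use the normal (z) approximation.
n = 21 pairs

Sample size formula (paired t-test, normal approximation):
n = ((z_{α/2} + z_β) / d)²

z_{α/2} = 1.960 (for α = 0.05, two-sided)
z_β = 1.282 (for power = 0.9)
d = 0.72

n = ((1.960 + 1.282) / 0.72)²
n = (4.503)²
n ≈ 20.28
Round up to the next whole number: n = 21 pairs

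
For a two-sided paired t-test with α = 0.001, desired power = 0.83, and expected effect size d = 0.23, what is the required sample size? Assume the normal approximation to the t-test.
n = 341 pairs

Sample size formula (paired t-test, normal approximation):
n = ((z_{α/2} + z_β) / d)²

z_{α/2} = 3.291 (for α = 0.001, two-sided)
z_β = 0.954 (for power = 0.83)
d = 0.23

n = ((3.291 + 0.954) / 0.23)²
n = (18.457)²
n ≈ 340.66
Round up to the next whole number: n = 341 pairs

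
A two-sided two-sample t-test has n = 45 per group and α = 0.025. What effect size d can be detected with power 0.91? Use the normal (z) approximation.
d ≈ 0.76

Minimum detectable effect (two-sample t-test, normal approximation):
d = (z_{α/2} + z_β) / √(n/2)
d = (2.241 + 1.341) / √(45/2)
d = 3.582 / 4.743
d ≈ 0.76

By Cohen's convention (0.2 small / 0.5 medium / 0.8 large): medium effect.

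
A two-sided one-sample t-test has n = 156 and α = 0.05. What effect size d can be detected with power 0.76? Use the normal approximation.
d ≈ 0.21

Minimum detectable effect (one-sample t-test, normal approximation):
d = (z_{α/2} + z_β) / √n
d = (1.960 + 0.706) / √156
d = 2.666 / 12.490
d ≈ 0.21

By Cohen's convention (0.2 small / 0.5 medium / 0.8 large): small effect.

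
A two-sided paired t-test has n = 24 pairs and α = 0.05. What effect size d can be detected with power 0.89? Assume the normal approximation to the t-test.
d ≈ 0.65

Minimum detectable effect (paired t-test, normal approximation):
d = (z_{α/2} + z_β) / √n
d = (1.960 + 1.227) / √24
d = 3.186 / 4.899
d ≈ 0.65

By Cohen's convention (0.2 small / 0.5 medium / 0.8 large): medium effect.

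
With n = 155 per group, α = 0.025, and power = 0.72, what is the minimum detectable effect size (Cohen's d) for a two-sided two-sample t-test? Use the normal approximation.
d ≈ 0.32

Minimum detectable effect (two-sample t-test, normal approximation):
d = (z_{α/2} + z_β) / √(n/2)
d = (2.241 + 0.583) / √(155/2)
d = 2.824 / 8.803
d ≈ 0.32

By Cohen's convention (0.2 small / 0.5 medium / 0.8 large): small effect.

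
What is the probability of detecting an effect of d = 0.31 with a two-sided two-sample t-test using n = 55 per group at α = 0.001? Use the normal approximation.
Power ≈ 0.05

Power calculation (two-sample t-test, normal approximation):
z_β = d · √(n/2) - z_{α/2}
z_β = 0.31 · √(55/2) - 3.291
z_β = 0.31 · 5.244 - 3.291
z_β = -1.665

Power = Φ(z_β) = Φ(-1.665) ≈ 0.048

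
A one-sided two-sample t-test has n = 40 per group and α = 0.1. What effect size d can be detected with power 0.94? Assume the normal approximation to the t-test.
d ≈ 0.63

Minimum detectable effect (two-sample t-test, normal approximation):
d = (z_α + z_β) / √(n/2)
d = (1.282 + 1.555) / √(40/2)
d = 2.836 / 4.472
d ≈ 0.63

By Cohen's convention (0.2 small / 0.5 medium / 0.8 large): medium effect.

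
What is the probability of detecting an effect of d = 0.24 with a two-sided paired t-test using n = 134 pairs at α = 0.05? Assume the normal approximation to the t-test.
Power ≈ 0.79

Power calculation (paired t-test, normal approximation):
z_β = d · √n - z_{α/2}
z_β = 0.24 · √134 - 1.960
z_β = 0.24 · 11.576 - 1.960
z_β = 0.818

Power = Φ(z_β) = Φ(0.818) ≈ 0.793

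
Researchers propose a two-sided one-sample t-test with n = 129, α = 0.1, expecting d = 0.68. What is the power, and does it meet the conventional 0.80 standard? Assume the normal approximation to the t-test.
Power ≈ 1.00; the study is adequately powered (power ≥ 0.80)

Power calculation (one-sample t-test, normal approximation):
z_β = d · √n - z_{α/2}
z_β = 0.68 · √129 - 1.645
z_β = 0.68 · 11.358 - 1.645
z_β = 6.078

Power = Φ(z_β) = Φ(6.078) ≈ 1.000

Effect size d = 0.68 is medium by Cohen's convention (0.2/0.5/0.8).

Threshold: power ≥ 0.80 is conventionally adequate.
Power ≈ 1.00 → the study is adequately powered (power ≥ 0.80).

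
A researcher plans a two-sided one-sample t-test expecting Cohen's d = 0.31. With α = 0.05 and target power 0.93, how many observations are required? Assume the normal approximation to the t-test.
n = 123

Sample size formula (one-sample t-test, normal approximation):
n = ((z_{α/2} + z_β) / d)²

z_{α/2} = 1.960 (for α = 0.05, two-sided)
z_β = 1.476 (for power = 0.93)
d = 0.31

n = ((1.960 + 1.476) / 0.31)²
n = (11.084)²
n ≈ 122.86
Round up to the next whole number: n = 123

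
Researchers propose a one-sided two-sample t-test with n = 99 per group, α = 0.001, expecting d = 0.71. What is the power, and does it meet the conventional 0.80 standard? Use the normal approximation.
Power ≈ 0.97; the study is adequately powered (power ≥ 0.80)

Power calculation (two-sample t-test, normal approximation):
z_β = d · √(n/2) - z_α
z_β = 0.71 · √(99/2) - 3.090
z_β = 0.71 · 7.036 - 3.090
z_β = 1.905

Power = Φ(z_β) = Φ(1.905) ≈ 0.972

Effect size d = 0.71 is medium by Cohen's convention (0.2/0.5/0.8).

Threshold: power ≥ 0.80 is conventionally adequate.
Power ≈ 0.97 → the study is adequately powered (power ≥ 0.80).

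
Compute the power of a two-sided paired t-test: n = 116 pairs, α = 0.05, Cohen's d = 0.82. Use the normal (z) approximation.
Power ≈ 1.00

Power calculation (paired t-test, normal approximation):
z_β = d · √n - z_{α/2}
z_β = 0.82 · √116 - 1.960
z_β = 0.82 · 10.770 - 1.960
z_β = 6.872

Power = Φ(z_β) = Φ(6.872) ≈ 1.000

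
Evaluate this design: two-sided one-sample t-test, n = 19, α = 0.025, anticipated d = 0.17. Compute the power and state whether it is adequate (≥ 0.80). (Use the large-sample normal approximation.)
Power ≈ 0.07; the study is underpowered (power < 0.80)

Power calculation (one-sample t-test, normal approximation):
z_β = d · √n - z_{α/2}
z_β = 0.17 · √19 - 2.241
z_β = 0.17 · 4.359 - 2.241
z_β = -1.500

Power = Φ(z_β) = Φ(-1.500) ≈ 0.067

Effect size d = 0.17 is very small by Cohen's convention (0.2/0.5/0.8).

Threshold: power ≥ 0.80 is conventionally adequate.
Power ≈ 0.07 → the study is underpowered (power < 0.80).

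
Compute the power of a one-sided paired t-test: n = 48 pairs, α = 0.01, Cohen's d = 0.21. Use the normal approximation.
Power ≈ 0.19

Power calculation (paired t-test, normal approximation):
z_β = d · √n - z_α
z_β = 0.21 · √48 - 2.326
z_β = 0.21 · 6.928 - 2.326
z_β = -0.871

Power = Φ(z_β) = Φ(-0.871) ≈ 0.192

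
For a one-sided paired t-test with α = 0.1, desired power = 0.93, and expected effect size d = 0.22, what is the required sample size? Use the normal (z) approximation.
n = 158 pairs

Sample size formula (paired t-test, normal approximation):
n = ((z_α + z_β) / d)²

z_α = 1.282 (for α = 0.1, one-sided)
z_β = 1.476 (for power = 0.93)
d = 0.22

n = ((1.282 + 1.476) / 0.22)²
n = (12.536)²
n ≈ 157.15
Round up to the next whole number: n = 158 pairs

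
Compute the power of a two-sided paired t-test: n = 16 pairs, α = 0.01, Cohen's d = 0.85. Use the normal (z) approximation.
Power ≈ 0.80

Power calculation (paired t-test, normal approximation):
z_β = d · √n - z_{α/2}
z_β = 0.85 · √16 - 2.576
z_β = 0.85 · 4.000 - 2.576
z_β = 0.824

Power = Φ(z_β) = Φ(0.824) ≈ 0.795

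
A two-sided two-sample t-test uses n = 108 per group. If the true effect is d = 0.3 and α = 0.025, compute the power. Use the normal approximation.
Power ≈ 0.49

Power calculation (two-sample t-test, normal approximation):
z_β = d · √(n/2) - z_{α/2}
z_β = 0.3 · √(108/2) - 2.241
z_β = 0.3 · 7.348 - 2.241
z_β = -0.037

Power = Φ(z_β) = Φ(-0.037) ≈ 0.485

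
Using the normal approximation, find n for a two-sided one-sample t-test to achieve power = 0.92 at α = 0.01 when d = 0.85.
n = 22

Sample size formula (one-sample t-test, normal approximation):
n = ((z_{α/2} + z_β) / d)²

z_{α/2} = 2.576 (for α = 0.01, two-sided)
z_β = 1.405 (for power = 0.92)
d = 0.85

n = ((2.576 + 1.405) / 0.85)²
n = (4.684)²
n ≈ 21.94
Round up to the next whole number: n = 22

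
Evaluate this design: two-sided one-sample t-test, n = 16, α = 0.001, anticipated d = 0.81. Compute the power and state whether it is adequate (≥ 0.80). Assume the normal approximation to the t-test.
Power ≈ 0.48; the study is underpowered (power < 0.80)

Power calculation (one-sample t-test, normal approximation):
z_β = d · √n - z_{α/2}
z_β = 0.81 · √16 - 3.291
z_β = 0.81 · 4.000 - 3.291
z_β = -0.051

Power = Φ(z_β) = Φ(-0.051) ≈ 0.480

Effect size d = 0.81 is large by Cohen's convention (0.2/0.5/0.8).

Threshold: power ≥ 0.80 is conventionally adequate.
Power ≈ 0.48 → the study is underpowered (power < 0.80).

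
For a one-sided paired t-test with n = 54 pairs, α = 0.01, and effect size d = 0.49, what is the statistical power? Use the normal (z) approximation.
Power ≈ 0.90

Power calculation (paired t-test, normal approximation):
z_β = d · √n - z_α
z_β = 0.49 · √54 - 2.326
z_β = 0.49 · 7.348 - 2.326
z_β = 1.274

Power = Φ(z_β) = Φ(1.274) ≈ 0.899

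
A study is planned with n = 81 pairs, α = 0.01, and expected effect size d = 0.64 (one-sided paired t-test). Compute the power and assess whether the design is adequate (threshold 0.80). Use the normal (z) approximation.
Power ≈ 1.00; the study is adequately powered (power ≥ 0.80)

Power calculation (paired t-test, normal approximation):
z_β = d · √n - z_α
z_β = 0.64 · √81 - 2.326
z_β = 0.64 · 9.000 - 2.326
z_β = 3.434

Power = Φ(z_β) = Φ(3.434) ≈ 1.000

Effect size d = 0.64 is medium by Cohen's convention (0.2/0.5/0.8).

Threshold: power ≥ 0.80 is conventionally adequate.
Power ≈ 1.00 → the study is adequately powered (power ≥ 0.80).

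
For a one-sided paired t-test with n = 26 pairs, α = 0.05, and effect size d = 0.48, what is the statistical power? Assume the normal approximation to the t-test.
Power ≈ 0.79

Power calculation (paired t-test, normal approximation):
z_β = d · √n - z_α
z_β = 0.48 · √26 - 1.645
z_β = 0.48 · 5.099 - 1.645
z_β = 0.803

Power = Φ(z_β) = Φ(0.803) ≈ 0.789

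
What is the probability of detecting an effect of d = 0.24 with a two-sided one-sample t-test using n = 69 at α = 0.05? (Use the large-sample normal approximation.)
Power ≈ 0.51

Power calculation (one-sample t-test, normal approximation):
z_β = d · √n - z_{α/2}
z_β = 0.24 · √69 - 1.960
z_β = 0.24 · 8.307 - 1.960
z_β = 0.034

Power = Φ(z_β) = Φ(0.034) ≈ 0.513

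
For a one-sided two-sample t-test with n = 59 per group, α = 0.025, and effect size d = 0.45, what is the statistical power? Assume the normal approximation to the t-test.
Power ≈ 0.69

Power calculation (two-sample t-test, normal approximation):
z_β = d · √(n/2) - z_α
z_β = 0.45 · √(59/2) - 1.960
z_β = 0.45 · 5.431 - 1.960
z_β = 0.484

Power = Φ(z_β) = Φ(0.484) ≈ 0.686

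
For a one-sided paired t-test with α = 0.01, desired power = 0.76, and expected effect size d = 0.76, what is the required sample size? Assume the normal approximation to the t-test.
n = 16 pairs

Sample size formula (paired t-test, normal approximation):
n = ((z_α + z_β) / d)²

z_α = 2.326 (for α = 0.01, one-sided)
z_β = 0.706 (for power = 0.76)
d = 0.76

n = ((2.326 + 0.706) / 0.76)²
n = (3.989)²
n ≈ 15.91
Round up to the next whole number: n = 16 pairs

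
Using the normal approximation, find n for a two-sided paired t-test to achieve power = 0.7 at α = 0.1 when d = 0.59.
n = 14 pairs

Sample size formula (paired t-test, normal approximation):
n = ((z_{α/2} + z_β) / d)²

z_{α/2} = 1.645 (for α = 0.1, two-sided)
z_β = 0.524 (for power = 0.7)
d = 0.59

n = ((1.645 + 0.524) / 0.59)²
n = (3.676)²
n ≈ 13.51
Round up to the next whole number: n = 14 pairs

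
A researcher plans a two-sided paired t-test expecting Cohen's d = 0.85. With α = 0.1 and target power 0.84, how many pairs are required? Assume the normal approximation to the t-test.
n = 10 pairs

Sample size formula (paired t-test, normal approximation):
n = ((z_{α/2} + z_β) / d)²

z_{α/2} = 1.645 (for α = 0.1, two-sided)
z_β = 0.994 (for power = 0.84)
d = 0.85

n = ((1.645 + 0.994) / 0.85)²
n = (3.105)²
n ≈ 9.64
Round up to the next whole number: n = 10 pairs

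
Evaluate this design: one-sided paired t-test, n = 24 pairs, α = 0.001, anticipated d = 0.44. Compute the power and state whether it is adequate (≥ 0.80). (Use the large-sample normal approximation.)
Power ≈ 0.17; the study is underpowered (power < 0.80)

Power calculation (paired t-test, normal approximation):
z_β = d · √n - z_α
z_β = 0.44 · √24 - 3.090
z_β = 0.44 · 4.899 - 3.090
z_β = -0.935

Power = Φ(z_β) = Φ(-0.935) ≈ 0.175

Effect size d = 0.44 is small by Cohen's convention (0.2/0.5/0.8).

Threshold: power ≥ 0.80 is conventionally adequate.
Power ≈ 0.17 → the study is underpowered (power < 0.80).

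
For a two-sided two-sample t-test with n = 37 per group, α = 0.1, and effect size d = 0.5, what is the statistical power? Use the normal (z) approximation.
Power ≈ 0.69

Power calculation (two-sample t-test, normal approximation):
z_β = d · √(n/2) - z_{α/2}
z_β = 0.5 · √(37/2) - 1.645
z_β = 0.5 · 4.301 - 1.645
z_β = 0.506

Power = Φ(z_β) = Φ(0.506) ≈ 0.693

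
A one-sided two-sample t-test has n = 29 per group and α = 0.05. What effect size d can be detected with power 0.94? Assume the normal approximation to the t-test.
d ≈ 0.84

Minimum detectable effect (two-sample t-test, normal approximation):
d = (z_α + z_β) / √(n/2)
d = (1.645 + 1.555) / √(29/2)
d = 3.200 / 3.808
d ≈ 0.84

By Cohen's convention (0.2 small / 0.5 medium / 0.8 large): large effect.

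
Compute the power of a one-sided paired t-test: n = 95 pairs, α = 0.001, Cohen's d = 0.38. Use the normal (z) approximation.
Power ≈ 0.73

Power calculation (paired t-test, normal approximation):
z_β = d · √n - z_α
z_β = 0.38 · √95 - 3.090
z_β = 0.38 · 9.747 - 3.090
z_β = 0.614

Power = Φ(z_β) = Φ(0.614) ≈ 0.730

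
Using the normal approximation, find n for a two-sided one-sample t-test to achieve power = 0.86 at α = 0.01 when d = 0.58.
n = 40

Sample size formula (one-sample t-test, normal approximation):
n = ((z_{α/2} + z_β) / d)²

z_{α/2} = 2.576 (for α = 0.01, two-sided)
z_β = 1.080 (for power = 0.86)
d = 0.58

n = ((2.576 + 1.080) / 0.58)²
n = (6.303)²
n ≈ 39.73
Round up to the next whole number: n = 40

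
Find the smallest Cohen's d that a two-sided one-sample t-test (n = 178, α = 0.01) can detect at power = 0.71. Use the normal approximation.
d ≈ 0.23

Minimum detectable effect (one-sample t-test, normal approximation):
d = (z_{α/2} + z_β) / √n
d = (2.576 + 0.553) / √178
d = 3.129 / 13.342
d ≈ 0.23

By Cohen's convention (0.2 small / 0.5 medium / 0.8 large): small effect.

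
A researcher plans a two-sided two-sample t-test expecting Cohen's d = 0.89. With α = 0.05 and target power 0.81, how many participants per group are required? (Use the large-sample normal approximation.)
n = 21 per group

Sample size formula (two-sample t-test, normal approximation):
n = 2 · ((z_{α/2} + z_β) / d)²

z_{α/2} = 1.960 (for α = 0.05, two-sided)
z_β = 0.878 (for power = 0.81)
d = 0.89

n = 2 · ((1.960 + 0.878) / 0.89)²
n = 2 · (3.189)²
n ≈ 20.34
Round up to the next whole number: n = 21 per group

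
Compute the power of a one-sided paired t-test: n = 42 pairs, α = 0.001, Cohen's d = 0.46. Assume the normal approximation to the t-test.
Power ≈ 0.46

Power calculation (paired t-test, normal approximation):
z_β = d · √n - z_α
z_β = 0.46 · √42 - 3.090
z_β = 0.46 · 6.481 - 3.090
z_β = -0.109

Power = Φ(z_β) = Φ(-0.109) ≈ 0.457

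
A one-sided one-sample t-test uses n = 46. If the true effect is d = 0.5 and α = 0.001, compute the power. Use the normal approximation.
Power ≈ 0.62

Power calculation (one-sample t-test, normal approximation):
z_β = d · √n - z_α
z_β = 0.5 · √46 - 3.090
z_β = 0.5 · 6.782 - 3.090
z_β = 0.301

Power = Φ(z_β) = Φ(0.301) ≈ 0.618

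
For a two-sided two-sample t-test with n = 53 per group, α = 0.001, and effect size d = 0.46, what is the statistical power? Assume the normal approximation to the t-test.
Power ≈ 0.18

Power calculation (two-sample t-test, normal approximation):
z_β = d · √(n/2) - z_{α/2}
z_β = 0.46 · √(53/2) - 3.291
z_β = 0.46 · 5.148 - 3.291
z_β = -0.923

Power = Φ(z_β) = Φ(-0.923) ≈ 0.178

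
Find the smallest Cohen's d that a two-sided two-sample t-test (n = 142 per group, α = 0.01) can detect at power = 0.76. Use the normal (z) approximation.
d ≈ 0.39

Minimum detectable effect (two-sample t-test, normal approximation):
d = (z_{α/2} + z_β) / √(n/2)
d = (2.576 + 0.706) / √(142/2)
d = 3.282 / 8.426
d ≈ 0.39

By Cohen's convention (0.2 small / 0.5 medium / 0.8 large): small effect.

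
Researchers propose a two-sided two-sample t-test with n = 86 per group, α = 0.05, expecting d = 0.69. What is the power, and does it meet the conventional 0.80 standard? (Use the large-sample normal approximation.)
Power ≈ 0.99; the study is adequately powered (power ≥ 0.80)

Power calculation (two-sample t-test, normal approximation):
z_β = d · √(n/2) - z_{α/2}
z_β = 0.69 · √(86/2) - 1.960
z_β = 0.69 · 6.557 - 1.960
z_β = 2.565

Power = Φ(z_β) = Φ(2.565) ≈ 0.995

Effect size d = 0.69 is medium by Cohen's convention (0.2/0.5/0.8).

Threshold: power ≥ 0.80 is conventionally adequate.
Power ≈ 0.99 → the study is adequately powered (power ≥ 0.80).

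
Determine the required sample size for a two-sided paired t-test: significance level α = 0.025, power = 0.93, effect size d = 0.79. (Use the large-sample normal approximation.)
n = 23 pairs

Sample size formula (paired t-test, normal approximation):
n = ((z_{α/2} + z_β) / d)²

z_{α/2} = 2.241 (for α = 0.025, two-sided)
z_β = 1.476 (for power = 0.93)
d = 0.79

n = ((2.241 + 1.476) / 0.79)²
n = (4.705)²
n ≈ 22.14
Round up to the next whole number: n = 23 pairs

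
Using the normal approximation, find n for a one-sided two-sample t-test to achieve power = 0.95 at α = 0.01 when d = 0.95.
n = 35 per group

Sample size formula (two-sample t-test, normal approximation):
n = 2 · ((z_α + z_β) / d)²

z_α = 2.326 (for α = 0.01, one-sided)
z_β = 1.645 (for power = 0.95)
d = 0.95

n = 2 · ((2.326 + 1.645) / 0.95)²
n = 2 · (4.180)²
n ≈ 34.94
Round up to the next whole number: n = 35 per group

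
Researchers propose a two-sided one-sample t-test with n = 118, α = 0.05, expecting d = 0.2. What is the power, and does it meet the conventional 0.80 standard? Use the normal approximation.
Power ≈ 0.58; the study is underpowered (power < 0.80)

Power calculation (one-sample t-test, normal approximation):
z_β = d · √n - z_{α/2}
z_β = 0.2 · √118 - 1.960
z_β = 0.2 · 10.863 - 1.960
z_β = 0.213

Power = Φ(z_β) = Φ(0.213) ≈ 0.584

Effect size d = 0.2 is small by Cohen's convention (0.2/0.5/0.8).

Threshold: power ≥ 0.80 is conventionally adequate.
Power ≈ 0.58 → the study is underpowered (power < 0.80).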